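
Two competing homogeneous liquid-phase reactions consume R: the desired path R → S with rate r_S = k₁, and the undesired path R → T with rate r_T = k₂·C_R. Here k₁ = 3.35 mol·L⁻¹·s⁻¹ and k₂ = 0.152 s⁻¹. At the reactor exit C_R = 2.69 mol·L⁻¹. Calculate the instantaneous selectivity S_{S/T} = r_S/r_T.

8.19

S_{S/T} = r_S/r_T = (k₁)/(k₂·C_R) = (k₁/k₂)·C_R⁻¹.
= (3.35) / (0.152×2.690) = 3.350/0.4089 = 8.19.
The undesired path is higher order in R, so low C_R (CSTR or dilute feed) favours S.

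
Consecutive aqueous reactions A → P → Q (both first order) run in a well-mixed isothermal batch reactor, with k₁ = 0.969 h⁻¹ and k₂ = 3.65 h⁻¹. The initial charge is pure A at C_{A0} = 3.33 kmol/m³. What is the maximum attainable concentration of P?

At the optimum, C_{P,max}/C_{A0} = (k₁/k₂)^[k₂/(k₂−k₁)].
= (0.969/3.65)^(3.65/(3.65−0.969)) = (0.2655)^(1.361) = 0.1644.
C_{P,max} = 0.1644×3.33 = 0.547 kmol/m³.

0.547 kmol/m³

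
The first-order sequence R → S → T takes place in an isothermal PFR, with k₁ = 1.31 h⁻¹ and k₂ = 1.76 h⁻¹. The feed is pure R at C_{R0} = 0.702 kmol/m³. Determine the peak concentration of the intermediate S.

0.221 kmol/m³

For a first-order series the maximum intermediate yield is C_{S,max}/C_{R0} = (k₁/k₂)^[k₂/(k₂−k₁)].
= (1.31/1.76)^(1.76/(1.76−1.31)) = (0.7443)^(3.911) = 0.3151.
C_{S,max} = 0.3151×0.702 = 0.221 kmol/m³.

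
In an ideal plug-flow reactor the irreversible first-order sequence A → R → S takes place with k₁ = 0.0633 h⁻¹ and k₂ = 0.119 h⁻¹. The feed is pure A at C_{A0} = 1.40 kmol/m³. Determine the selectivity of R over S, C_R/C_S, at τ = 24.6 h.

0.293

Solving the coupled first-order balances gives C_R(τ) = [k₁/(k₂−k₁)]·C_{A0}·(e^(−k₁τ) − e^(−k₂τ)).
e^(−k₁τ) = e^(−0.0633×24.6) = e^(−1.557) = 0.2107; e^(−k₂τ) = e^(−2.927) = 0.05354.
C_R = 0.0633×1.40/(0.119−0.0633) × (0.2107−0.05354) = 1.591×0.1572 = 0.2501 kmol/m³.
C_A = C_{A0}e^(−k₁τ) = 0.2950 kmol/m³, so C_S = C_{A0}−C_A−C_R = 0.8549 kmol/m³; C_R/C_S = 0.293.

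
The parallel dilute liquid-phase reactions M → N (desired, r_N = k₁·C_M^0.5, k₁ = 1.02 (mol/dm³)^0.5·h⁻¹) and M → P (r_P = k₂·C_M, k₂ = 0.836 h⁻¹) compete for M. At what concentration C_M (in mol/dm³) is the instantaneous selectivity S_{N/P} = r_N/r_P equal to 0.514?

S_{N/P} = (k₁/k₂)·C_M^-0.5 ⇒ C_M = (S·k₂/k₁)^(-2).
= (0.514×0.836/1.02)^(-2) = (0.4213)^(-2) = 5.63 mol/dm³.

5.63 mol/dm³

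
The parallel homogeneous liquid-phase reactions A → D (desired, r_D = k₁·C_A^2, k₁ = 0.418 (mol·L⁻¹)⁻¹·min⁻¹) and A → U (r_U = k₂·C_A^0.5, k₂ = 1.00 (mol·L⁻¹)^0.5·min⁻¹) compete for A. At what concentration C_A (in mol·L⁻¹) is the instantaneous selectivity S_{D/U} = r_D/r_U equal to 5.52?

5.59 mol·L⁻¹

S_{D/U} = (k₁/k₂)·C_A^1.5 ⇒ C_A = (S·k₂/k₁)^(1/1.5).
= (5.52×1.00/0.418)^(0.6667) = (13.21)^(0.6667) = 5.59 mol·L⁻¹.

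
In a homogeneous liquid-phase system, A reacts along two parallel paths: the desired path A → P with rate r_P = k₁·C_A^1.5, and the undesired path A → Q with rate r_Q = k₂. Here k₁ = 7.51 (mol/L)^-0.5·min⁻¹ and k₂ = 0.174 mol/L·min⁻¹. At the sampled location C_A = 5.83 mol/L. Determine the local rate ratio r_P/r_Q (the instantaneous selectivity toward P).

608

S_{P/Q} = r_P/r_Q = (k₁·C_A^1.5)/(k₂) = (k₁/k₂)·C_A^1.5.
= (7.51×5.830^1.5) / (0.174) = 105.7/0.1740 = 608.
Since the desired path is higher order in A, keeping C_A high (PFR or concentrated feed) favours P.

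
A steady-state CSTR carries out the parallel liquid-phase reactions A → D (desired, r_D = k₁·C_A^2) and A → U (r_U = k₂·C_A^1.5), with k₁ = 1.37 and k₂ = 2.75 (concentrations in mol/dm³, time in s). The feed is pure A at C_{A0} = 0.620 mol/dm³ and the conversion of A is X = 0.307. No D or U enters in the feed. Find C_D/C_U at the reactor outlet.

0.327

Exit C_A = C_{A0}(1−X) = 0.620×0.693 = 0.4297 mol/dm³.
Rates in a CSTR are evaluated at the outlet concentration: r_D = 1.37×0.4297^2 = 0.2529, r_U = 2.75×0.4297^1.5 = 0.7745.
Overall selectivity = C_D/C_U = r_Dτ/(r_Uτ) = r_D/r_U = 0.327.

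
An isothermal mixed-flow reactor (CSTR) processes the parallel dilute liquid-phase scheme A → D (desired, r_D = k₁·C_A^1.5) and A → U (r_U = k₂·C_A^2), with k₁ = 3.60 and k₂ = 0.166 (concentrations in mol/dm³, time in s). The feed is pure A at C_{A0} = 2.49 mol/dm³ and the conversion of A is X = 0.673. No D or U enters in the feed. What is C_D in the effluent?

Exit C_A = C_{A0}(1−X) = 2.49×0.327 = 0.8142 mol/dm³.
A CSTR operates uniformly at the exit composition, giving r_D = 2.645 and r_U = 0.1101 (each k·C_A^n at C_A = 0.8142).
Fraction of consumed A going to D: r_D/(r_D+r_U) = 0.9601.
C_D = 0.9601·C_{A0}·X = 0.9601×2.49×0.673 = 1.61 mol/dm³.

1.61 mol/dm³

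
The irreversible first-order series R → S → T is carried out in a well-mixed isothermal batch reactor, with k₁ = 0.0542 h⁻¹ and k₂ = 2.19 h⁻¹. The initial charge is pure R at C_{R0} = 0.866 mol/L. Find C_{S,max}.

0.0195 mol/L

For a first-order series the maximum intermediate yield is C_{S,max}/C_{R0} = (k₁/k₂)^[k₂/(k₂−k₁)].
= (0.0542/2.19)^(2.19/(2.19−0.0542)) = (0.02475)^(1.025) = 0.02253.
C_{S,max} = 0.02253×0.866 = 0.0195 mol/L.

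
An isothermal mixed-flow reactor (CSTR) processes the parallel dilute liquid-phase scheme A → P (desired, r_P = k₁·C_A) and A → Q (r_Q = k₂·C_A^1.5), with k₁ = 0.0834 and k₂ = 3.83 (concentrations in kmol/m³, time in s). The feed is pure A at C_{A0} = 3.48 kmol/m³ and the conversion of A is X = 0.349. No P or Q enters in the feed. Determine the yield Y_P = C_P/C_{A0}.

Exit C_A = C_{A0}(1−X) = 3.48×0.651 = 2.265 kmol/m³.
A CSTR operates uniformly at the exit composition, giving r_P = 0.1889 and r_Q = 13.06 (each k·C_A^n at C_A = 2.265).
Fraction of consumed A going to P: r_P/(r_P+r_Q) = 0.01426.
C_P = 0.01426·C_{A0}·X = 0.01426×3.48×0.349 = 0.0173 kmol/m³; Y_P = C_P/C_{A0} = 0.00498.

0.00498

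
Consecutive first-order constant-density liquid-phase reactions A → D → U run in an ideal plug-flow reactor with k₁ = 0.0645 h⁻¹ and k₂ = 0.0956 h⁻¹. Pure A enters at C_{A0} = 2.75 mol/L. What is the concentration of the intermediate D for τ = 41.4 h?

Solving the coupled first-order balances gives C_D(τ) = [k₁/(k₂−k₁)]·C_{A0}·(e^(−k₁τ) − e^(−k₂τ)).
e^(−k₁τ) = e^(−0.0645×41.4) = e^(−2.670) = 0.06923; e^(−k₂τ) = e^(−3.958) = 0.01910.
C_D = 0.0645×2.75/(0.0956−0.0645) × (0.06923−0.01910) = 5.703×0.05013 = 0.2859 mol/L.

0.286 mol/L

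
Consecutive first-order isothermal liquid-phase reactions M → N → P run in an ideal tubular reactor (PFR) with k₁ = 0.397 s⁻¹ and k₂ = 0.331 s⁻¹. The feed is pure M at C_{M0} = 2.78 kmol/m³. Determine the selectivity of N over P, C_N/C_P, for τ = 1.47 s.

Solving the coupled first-order balances gives C_N(τ) = [k₁/(k₂−k₁)]·C_{M0}·(e^(−k₁τ) − e^(−k₂τ)).
e^(−k₁τ) = e^(−0.397×1.47) = e^(−0.5836) = 0.5579; e^(−k₂τ) = e^(−0.4866) = 0.6147.
C_N = 0.397×2.78/(0.331−0.397) × (0.5579−0.6147) = (-16.72)×(-0.05684) = 0.9505 kmol/m³.
C_M = C_{M0}e^(−k₁τ) = 1.551 kmol/m³, so C_P = C_{M0}−C_M−C_N = 0.2786 kmol/m³; C_N/C_P = 3.41.

3.41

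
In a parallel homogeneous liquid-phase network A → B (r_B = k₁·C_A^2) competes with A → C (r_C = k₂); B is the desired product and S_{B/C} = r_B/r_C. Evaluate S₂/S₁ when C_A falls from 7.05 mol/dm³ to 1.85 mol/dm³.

S_{B/C} = (k₁/k₂)·C_A^2, so S₂/S₁ = (C_{A,2}/C_{A,1})^2.
= (1.85/7.05)^2 = (0.2624)^2 = 0.0689.

0.0689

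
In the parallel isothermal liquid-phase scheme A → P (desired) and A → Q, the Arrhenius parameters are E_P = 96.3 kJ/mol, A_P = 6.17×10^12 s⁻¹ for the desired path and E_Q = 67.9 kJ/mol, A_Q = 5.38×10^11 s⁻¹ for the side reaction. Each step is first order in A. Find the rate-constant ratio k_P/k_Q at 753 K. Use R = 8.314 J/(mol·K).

Since both paths have the same order in A, the concentration cancels and S_{P/Q} = k_P/k_Q = (A_P/A_Q)·exp[(E_Q−E_P)/(RT)].
(E_Q−E_P)/(RT) = (67.9−96.3)×10³/(8.314×753) = -28400/6260 = -4.536.
k_P/k_Q = (6.17×10^12/5.38×10^11)·exp(-4.536) = 11.47 × 0.01071 = 0.123.
Since E_P > E_Q, raising the temperature improves selectivity toward P.

0.123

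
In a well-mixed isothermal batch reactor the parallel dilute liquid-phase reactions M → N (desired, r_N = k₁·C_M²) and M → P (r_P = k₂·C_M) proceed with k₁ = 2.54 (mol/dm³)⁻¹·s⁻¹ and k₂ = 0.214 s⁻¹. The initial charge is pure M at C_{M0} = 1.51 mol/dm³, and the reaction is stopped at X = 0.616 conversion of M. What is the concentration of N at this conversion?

0.856 mol/dm³

C_M = C_{M0}(1−X) = 0.5798 mol/dm³.
Along a PFR/batch, dC_P/dC_M = −r_P/(r_N+r_P) = −k₂/(k₂+k₁·C_M).
Integrating from C_{M0} to C_M: C_P = (0.214/2.54)·ln[(0.214+2.54·1.51)/(0.214+2.54·0.580)] = 0.08425·ln(4.049/1.687) = 0.07378 mol/dm³.
Then C_N = (C_{M0}−C_M) − C_P = 0.9302 − 0.07378 = 0.8564 mol/dm³.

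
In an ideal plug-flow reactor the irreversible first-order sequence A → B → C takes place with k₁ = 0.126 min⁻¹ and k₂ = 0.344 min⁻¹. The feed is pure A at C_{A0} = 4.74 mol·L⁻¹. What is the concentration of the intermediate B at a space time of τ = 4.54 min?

0.971 mol·L⁻¹

For first-order series with pure A initially, C_B(τ) = k₁C_{A0}/(k₂−k₁)·(e^(−k₁τ) − e^(−k₂τ)).
e^(−k₁τ) = e^(−0.126×4.54) = e^(−0.5720) = 0.5644; e^(−k₂τ) = e^(−1.562) = 0.2098.
C_B = 0.126×4.74/(0.344−0.126) × (0.5644−0.2098) = 2.740×0.3546 = 0.9715 mol·L⁻¹.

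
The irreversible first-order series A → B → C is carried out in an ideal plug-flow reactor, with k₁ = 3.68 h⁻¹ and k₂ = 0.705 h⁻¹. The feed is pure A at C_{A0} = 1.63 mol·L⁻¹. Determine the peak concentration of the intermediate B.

At the optimum, C_{B,max}/C_{A0} = (k₁/k₂)^[k₂/(k₂−k₁)].
= (3.68/0.705)^(0.705/(0.705−3.68)) = (5.220)^(-0.2370) = 0.6760.
C_{B,max} = 0.6760×1.63 = 1.10 mol·L⁻¹.

1.10 mol·L⁻¹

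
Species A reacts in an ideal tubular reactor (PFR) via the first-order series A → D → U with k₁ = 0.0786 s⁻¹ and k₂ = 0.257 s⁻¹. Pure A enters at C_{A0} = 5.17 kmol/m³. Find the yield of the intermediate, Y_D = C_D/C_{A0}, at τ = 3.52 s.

0.156

The intermediate concentration in a first-order A→B→C sequence is C_D = k₁C_{A0}(e^(−k₁τ) − e^(−k₂τ))/(k₂−k₁).
e^(−k₁τ) = e^(−0.0786×3.52) = e^(−0.2767) = 0.7583; e^(−k₂τ) = e^(−0.9046) = 0.4047.
C_D = 0.0786×5.17/(0.257−0.0786) × (0.7583−0.4047) = 2.278×0.3536 = 0.8055 kmol/m³.
Y_D = C_D/C_{A0} = 0.8055/5.17 = 0.156.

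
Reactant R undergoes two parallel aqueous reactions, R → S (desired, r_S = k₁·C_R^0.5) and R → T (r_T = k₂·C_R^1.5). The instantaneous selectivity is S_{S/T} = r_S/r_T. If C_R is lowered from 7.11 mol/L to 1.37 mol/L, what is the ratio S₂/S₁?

S_{S/T} = (k₁/k₂)·C_R⁻¹, so S₂/S₁ = (C_{R,2}/C_{R,1})⁻¹.
= 7.11/1.37 = 5.19.
Selectivity toward S rises as C_R falls — low-concentration operation is favoured.

5.19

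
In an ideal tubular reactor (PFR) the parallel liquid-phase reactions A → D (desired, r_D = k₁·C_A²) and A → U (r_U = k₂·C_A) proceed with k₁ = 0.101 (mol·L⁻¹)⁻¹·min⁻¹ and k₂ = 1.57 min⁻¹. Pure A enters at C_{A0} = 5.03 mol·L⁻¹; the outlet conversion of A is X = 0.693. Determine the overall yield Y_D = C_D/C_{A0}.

0.119

C_A = C_{A0}(1−X) = 1.544 mol·L⁻¹.
Along a PFR/batch, dC_U/dC_A = −r_U/(r_D+r_U) = −k₂/(k₂+k₁·C_A).
Integrating from C_{A0} to C_A: C_U = (1.57/0.101)·ln[(1.57+0.101·5.03)/(1.57+0.101·1.54)] = 15.54·ln(2.078/1.726) = 2.886 mol·L⁻¹.
Then C_D = (C_{A0}−C_A) − C_U = 3.486 − 2.886 = 0.6002 mol·L⁻¹.
Y_D = C_D/C_{A0} = 0.6002/5.03 = 0.119.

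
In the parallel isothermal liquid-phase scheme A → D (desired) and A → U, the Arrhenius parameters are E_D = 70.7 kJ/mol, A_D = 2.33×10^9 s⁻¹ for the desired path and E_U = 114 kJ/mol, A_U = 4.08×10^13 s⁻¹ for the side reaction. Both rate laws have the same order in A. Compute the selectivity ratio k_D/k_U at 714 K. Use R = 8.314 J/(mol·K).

0.0841

Since both paths have the same order in A, the concentration cancels and S_{D/U} = k_D/k_U = (A_D/A_U)·exp[(E_U−E_D)/(RT)].
(E_U−E_D)/(RT) = (114−70.7)×10³/(8.314×714) = 43300/5936 = 7.294.
k_D/k_U = (2.33×10^9/4.08×10^13)·exp(7.294) = 5.711×10^-5 × 1472 = 0.0841.
Since E_D < E_U, lowering the temperature improves selectivity toward D.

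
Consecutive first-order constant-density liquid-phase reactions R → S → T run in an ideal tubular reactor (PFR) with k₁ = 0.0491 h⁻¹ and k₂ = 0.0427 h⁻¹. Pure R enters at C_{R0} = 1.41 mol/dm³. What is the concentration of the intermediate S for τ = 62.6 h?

For first-order series with pure R initially, C_S(τ) = k₁C_{R0}/(k₂−k₁)·(e^(−k₁τ) − e^(−k₂τ)).
e^(−k₁τ) = e^(−0.0491×62.6) = e^(−3.074) = 0.04625; e^(−k₂τ) = e^(−2.673) = 0.06904.
C_S = 0.0491×1.41/(0.0427−0.0491) × (0.04625−0.06904) = (-10.82)×(-0.02279) = 0.2465 mol/dm³.

0.247 mol/dm³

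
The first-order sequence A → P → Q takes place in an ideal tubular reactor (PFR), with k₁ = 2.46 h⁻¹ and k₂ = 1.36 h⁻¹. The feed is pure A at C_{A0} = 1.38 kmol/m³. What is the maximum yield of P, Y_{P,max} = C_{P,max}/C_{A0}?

0.481

Evaluating C_P at τ_opt = ln(k₂/k₁)/(k₂−k₁) gives C_{P,max}/C_{A0} = (k₁/k₂)^[k₂/(k₂−k₁)].
= (2.46/1.36)^(1.36/(1.36−2.46)) = (1.809)^(-1.236) = 0.4806.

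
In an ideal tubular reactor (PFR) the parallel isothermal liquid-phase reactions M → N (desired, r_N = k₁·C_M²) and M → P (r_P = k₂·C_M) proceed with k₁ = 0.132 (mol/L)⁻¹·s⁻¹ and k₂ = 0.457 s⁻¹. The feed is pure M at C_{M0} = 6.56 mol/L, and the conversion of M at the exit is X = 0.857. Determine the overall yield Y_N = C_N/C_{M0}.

0.423

C_M = C_{M0}(1−X) = 0.9381 mol/L.
Along a PFR/batch, dC_P/dC_M = −r_P/(r_N+r_P) = −k₂/(k₂+k₁·C_M).
Integrating from C_{M0} to C_M: C_P = (0.457/0.132)·ln[(0.457+0.132·6.56)/(0.457+0.132·0.938)] = 3.462·ln(1.323/0.5808) = 2.850 mol/L.
Then C_N = (C_{M0}−C_M) − C_P = 5.622 − 2.850 = 2.772 mol/L.
Y_N = C_N/C_{M0} = 2.772/6.56 = 0.423.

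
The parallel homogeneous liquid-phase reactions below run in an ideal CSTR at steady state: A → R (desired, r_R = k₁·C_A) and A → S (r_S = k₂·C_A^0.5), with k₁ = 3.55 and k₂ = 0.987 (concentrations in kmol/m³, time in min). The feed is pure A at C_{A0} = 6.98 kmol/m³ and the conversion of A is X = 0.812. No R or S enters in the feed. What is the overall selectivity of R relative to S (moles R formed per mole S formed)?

4.12

Exit C_A = C_{A0}(1−X) = 6.98×0.188 = 1.312 kmol/m³.
Rates in a CSTR are evaluated at the outlet concentration: r_R = 3.55×1.312 = 4.658, r_S = 0.987×1.312^0.5 = 1.131.
Overall selectivity = C_R/C_S = r_Rτ/(r_Sτ) = r_R/r_S = 4.12.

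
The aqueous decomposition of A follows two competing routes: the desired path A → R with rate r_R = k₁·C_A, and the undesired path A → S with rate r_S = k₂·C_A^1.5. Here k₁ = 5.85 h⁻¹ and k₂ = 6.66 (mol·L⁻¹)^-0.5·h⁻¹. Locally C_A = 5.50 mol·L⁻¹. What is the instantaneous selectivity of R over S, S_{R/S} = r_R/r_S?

0.375

S_{R/S} = r_R/r_S = (k₁·C_A)/(k₂·C_A^1.5) = (k₁/k₂)·C_A^-0.5.
= (5.85×5.500) / (6.66×5.500^1.5) = 32.17/85.90 = 0.375.
The undesired path is higher order in A, so low C_A (CSTR or dilute feed) favours R.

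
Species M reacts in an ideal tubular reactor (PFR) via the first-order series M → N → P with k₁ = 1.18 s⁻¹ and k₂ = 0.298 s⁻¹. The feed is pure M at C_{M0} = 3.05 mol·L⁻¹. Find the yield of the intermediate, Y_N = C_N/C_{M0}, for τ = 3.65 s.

Solving the coupled first-order balances gives C_N(τ) = [k₁/(k₂−k₁)]·C_{M0}·(e^(−k₁τ) − e^(−k₂τ)).
e^(−k₁τ) = e^(−1.18×3.65) = e^(−4.307) = 0.01347; e^(−k₂τ) = e^(−1.088) = 0.3370.
C_N = 1.18×3.05/(0.298−1.18) × (0.01347−0.3370) = (-4.080)×(-0.3235) = 1.320 mol·L⁻¹.
Y_N = C_N/C_{M0} = 1.320/3.05 = 0.433.

0.433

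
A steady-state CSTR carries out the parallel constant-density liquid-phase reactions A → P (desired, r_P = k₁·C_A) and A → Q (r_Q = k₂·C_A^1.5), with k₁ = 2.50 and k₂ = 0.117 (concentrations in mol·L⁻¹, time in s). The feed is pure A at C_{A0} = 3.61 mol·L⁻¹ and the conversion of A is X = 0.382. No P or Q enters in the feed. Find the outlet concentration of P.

Exit C_A = C_{A0}(1−X) = 3.61×0.618 = 2.231 mol·L⁻¹.
A CSTR operates uniformly at the exit composition, giving r_P = 5.577 and r_Q = 0.3899 (each k·C_A^n at C_A = 2.231).
Fraction of consumed A going to P: r_P/(r_P+r_Q) = 0.9347.
C_P = 0.9347·C_{A0}·X = 0.9347×3.61×0.382 = 1.29 mol·L⁻¹.

1.29 mol·L⁻¹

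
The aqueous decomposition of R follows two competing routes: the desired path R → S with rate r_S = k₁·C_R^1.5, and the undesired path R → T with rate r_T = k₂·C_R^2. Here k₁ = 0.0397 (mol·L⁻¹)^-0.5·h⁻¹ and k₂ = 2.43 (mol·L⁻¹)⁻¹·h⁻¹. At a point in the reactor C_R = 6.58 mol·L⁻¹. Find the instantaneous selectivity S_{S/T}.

S_{S/T} = r_S/r_T = (k₁·C_R^1.5)/(k₂·C_R^2) = (k₁/k₂)·C_R^-0.5.
= (0.0397×6.580^1.5) / (2.43×6.580^2) = 0.6701/105.2 = 0.00637.
The undesired path is higher order in R, so low C_R (CSTR or dilute feed) favours S.

0.00637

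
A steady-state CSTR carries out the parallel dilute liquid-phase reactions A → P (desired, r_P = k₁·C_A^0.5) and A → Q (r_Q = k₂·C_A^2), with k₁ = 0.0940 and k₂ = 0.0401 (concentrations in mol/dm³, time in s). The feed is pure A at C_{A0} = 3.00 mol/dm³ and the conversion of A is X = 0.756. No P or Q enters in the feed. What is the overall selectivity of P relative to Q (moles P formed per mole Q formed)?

3.74

Exit C_A = C_{A0}(1−X) = 3.00×0.244 = 0.7320 mol/dm³.
In a CSTR the entire volume is at exit conditions, so r_P = 0.0940×0.7320^0.5 = 0.08042 and r_Q = 0.0401×0.7320^2 = 0.02149.
Overall selectivity = C_P/C_Q = r_Pτ/(r_Qτ) = r_P/r_Q = 3.74.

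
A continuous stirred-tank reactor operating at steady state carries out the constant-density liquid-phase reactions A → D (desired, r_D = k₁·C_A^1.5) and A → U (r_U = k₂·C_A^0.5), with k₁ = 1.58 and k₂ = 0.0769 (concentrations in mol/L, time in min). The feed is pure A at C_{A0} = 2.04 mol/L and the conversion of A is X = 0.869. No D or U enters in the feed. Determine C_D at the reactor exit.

1.50 mol/L

Exit C_A = C_{A0}(1−X) = 2.04×0.131 = 0.2672 mol/L.
Rates in a CSTR are evaluated at the outlet concentration: r_D = 1.58×0.2672^1.5 = 0.2183, r_U = 0.0769×0.2672^0.5 = 0.03975.
Fraction of consumed A going to D: r_D/(r_D+r_U) = 0.8459.
C_D = 0.8459·C_{A0}·X = 0.8459×2.04×0.869 = 1.50 mol/L.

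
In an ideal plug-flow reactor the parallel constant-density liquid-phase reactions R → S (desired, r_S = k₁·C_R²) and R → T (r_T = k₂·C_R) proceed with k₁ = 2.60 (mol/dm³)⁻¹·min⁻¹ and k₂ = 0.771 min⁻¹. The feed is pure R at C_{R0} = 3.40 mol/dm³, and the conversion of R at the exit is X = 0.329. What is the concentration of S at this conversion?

C_R = C_{R0}(1−X) = 2.281 mol/dm³.
Along a PFR/batch, dC_T/dC_R = −r_T/(r_S+r_T) = −k₂/(k₂+k₁·C_R).
Integrating from C_{R0} to C_R: C_T = (0.771/2.60)·ln[(0.771+2.60·3.40)/(0.771+2.60·2.28)] = 0.2965·ln(9.611/6.703) = 0.1069 mol/dm³.
Then C_S = (C_{R0}−C_R) − C_T = 1.119 − 0.1069 = 1.012 mol/dm³.

1.01 mol/dm³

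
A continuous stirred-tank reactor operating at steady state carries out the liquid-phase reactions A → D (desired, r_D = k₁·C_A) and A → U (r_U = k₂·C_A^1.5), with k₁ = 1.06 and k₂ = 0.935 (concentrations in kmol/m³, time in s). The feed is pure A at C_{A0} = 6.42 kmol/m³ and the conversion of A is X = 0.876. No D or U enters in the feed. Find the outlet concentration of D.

3.15 kmol/m³

Exit C_A = C_{A0}(1−X) = 6.42×0.124 = 0.7961 kmol/m³.
In a CSTR the entire volume is at exit conditions, so r_D = 1.06×0.7961 = 0.8438 and r_U = 0.935×0.7961^1.5 = 0.6641.
Fraction of consumed A going to D: r_D/(r_D+r_U) = 0.5596.
C_D = 0.5596·C_{A0}·X = 0.5596×6.42×0.876 = 3.15 kmol/m³.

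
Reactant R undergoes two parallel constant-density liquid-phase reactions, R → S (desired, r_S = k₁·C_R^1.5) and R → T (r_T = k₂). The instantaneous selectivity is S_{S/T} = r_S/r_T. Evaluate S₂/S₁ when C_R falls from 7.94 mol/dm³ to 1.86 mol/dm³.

0.113

S_{S/T} = (k₁/k₂)·C_R^1.5, so S₂/S₁ = (C_{R,2}/C_{R,1})^1.5.
= (1.86/7.94)^1.5 = (0.2343)^1.5 = 0.113.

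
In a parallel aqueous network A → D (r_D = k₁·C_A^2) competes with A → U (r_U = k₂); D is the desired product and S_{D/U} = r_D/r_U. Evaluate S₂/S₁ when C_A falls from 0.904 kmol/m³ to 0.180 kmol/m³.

0.0396

S_{D/U} = (k₁/k₂)·C_A^2, so S₂/S₁ = (C_{A,2}/C_{A,1})^2.
= (0.180/0.904)^2 = (0.1991)^2 = 0.0396.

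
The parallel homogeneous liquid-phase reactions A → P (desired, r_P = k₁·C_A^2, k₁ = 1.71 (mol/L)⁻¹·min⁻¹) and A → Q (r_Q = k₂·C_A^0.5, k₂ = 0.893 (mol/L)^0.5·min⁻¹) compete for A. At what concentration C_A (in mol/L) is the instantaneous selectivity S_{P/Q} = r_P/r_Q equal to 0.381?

0.341 mol/L

S_{P/Q} = (k₁/k₂)·C_A^1.5 ⇒ C_A = (S·k₂/k₁)^(1/1.5).
= (0.381×0.893/1.71)^(0.6667) = (0.1990)^(0.6667) = 0.341 mol/L.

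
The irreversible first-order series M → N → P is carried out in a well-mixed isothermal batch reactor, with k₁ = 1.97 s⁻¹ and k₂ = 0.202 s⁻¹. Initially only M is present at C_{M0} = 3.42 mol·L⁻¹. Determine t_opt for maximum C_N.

Setting dC_N/dt = 0 gives t_opt = ln(k₂/k₁)/(k₂−k₁).
= ln(0.202/1.97)/(0.202−1.97) = ln(0.1025)/-1.768 = -2.278/-1.768 = 1.29 s.

1.29 s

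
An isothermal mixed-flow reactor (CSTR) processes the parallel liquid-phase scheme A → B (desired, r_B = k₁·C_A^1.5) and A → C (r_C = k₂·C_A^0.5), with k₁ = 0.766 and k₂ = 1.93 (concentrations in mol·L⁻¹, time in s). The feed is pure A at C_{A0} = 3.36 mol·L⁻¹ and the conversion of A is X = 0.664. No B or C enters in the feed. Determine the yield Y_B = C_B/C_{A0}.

0.205

Exit C_A = C_{A0}(1−X) = 3.36×0.336 = 1.129 mol·L⁻¹.
A CSTR operates uniformly at the exit composition, giving r_B = 0.9189 and r_C = 2.051 (each k·C_A^n at C_A = 1.129).
Fraction of consumed A going to B: r_B/(r_B+r_C) = 0.3094.
C_B = 0.3094·C_{A0}·X = 0.3094×3.36×0.664 = 0.690 mol·L⁻¹; Y_B = C_B/C_{A0} = 0.205.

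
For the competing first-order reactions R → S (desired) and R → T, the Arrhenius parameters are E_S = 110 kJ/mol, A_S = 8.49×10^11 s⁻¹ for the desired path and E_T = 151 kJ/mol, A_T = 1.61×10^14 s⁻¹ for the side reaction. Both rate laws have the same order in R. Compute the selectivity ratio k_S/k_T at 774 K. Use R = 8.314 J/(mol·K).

k_S/k_T = (A_S/A_T)·exp[−(E_S−E_T)/(RT)] = (A_S/A_T)·exp[(E_T−E_S)/(RT)].
(E_T−E_S)/(RT) = (151−110)×10³/(8.314×774) = 41000/6435 = 6.371.
k_S/k_T = (8.49×10^11/1.61×10^14)·exp(6.371) = 0.005273 × 584.9 = 3.08.

3.08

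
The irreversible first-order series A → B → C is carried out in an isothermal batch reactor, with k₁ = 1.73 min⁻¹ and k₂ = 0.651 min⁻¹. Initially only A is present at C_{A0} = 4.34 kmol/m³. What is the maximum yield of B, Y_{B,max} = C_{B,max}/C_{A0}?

0.555

At the optimum, C_{B,max}/C_{A0} = (k₁/k₂)^[k₂/(k₂−k₁)].
= (1.73/0.651)^(0.651/(0.651−1.73)) = (2.657)^(-0.6033) = 0.5545.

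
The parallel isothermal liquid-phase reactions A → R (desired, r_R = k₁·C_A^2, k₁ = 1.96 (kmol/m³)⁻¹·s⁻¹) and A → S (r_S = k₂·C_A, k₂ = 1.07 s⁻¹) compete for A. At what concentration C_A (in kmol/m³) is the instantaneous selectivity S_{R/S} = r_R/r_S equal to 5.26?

2.87 kmol/m³

S_{R/S} = (k₁/k₂)·C_A ⇒ C_A = S·k₂/k₁.
= 5.26×1.07/1.96 = 2.87 kmol/m³.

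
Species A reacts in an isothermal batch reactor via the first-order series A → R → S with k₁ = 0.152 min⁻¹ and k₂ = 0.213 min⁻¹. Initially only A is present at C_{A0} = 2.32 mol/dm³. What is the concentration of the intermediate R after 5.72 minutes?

0.714 mol/dm³

For first-order series with pure A initially, C_R(t) = k₁C_{A0}/(k₂−k₁)·(e^(−k₁t) − e^(−k₂t)).
e^(−k₁t) = e^(−0.152×5.72) = e^(−0.8694) = 0.4192; e^(−k₂t) = e^(−1.218) = 0.2957.
C_R = 0.152×2.32/(0.213−0.152) × (0.4192−0.2957) = 5.781×0.1235 = 0.7138 mol/dm³.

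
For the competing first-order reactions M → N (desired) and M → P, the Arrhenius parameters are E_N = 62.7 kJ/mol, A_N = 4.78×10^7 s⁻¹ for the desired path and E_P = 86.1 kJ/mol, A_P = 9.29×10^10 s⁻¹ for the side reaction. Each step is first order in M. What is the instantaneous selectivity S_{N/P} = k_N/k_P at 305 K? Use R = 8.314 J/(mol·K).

With equal orders, S_{N/P} = k_N/k_P = (A_N/A_P)·exp[(E_P−E_N)/(RT)].
(E_P−E_N)/(RT) = (86.1−62.7)×10³/(8.314×305) = 23400/2536 = 9.228.
k_N/k_P = (4.78×10^7/9.29×10^10)·exp(9.228) = 5.145×10^-4 × 10178 = 5.24.
Since E_N < E_P, lowering the temperature improves selectivity toward N.

5.24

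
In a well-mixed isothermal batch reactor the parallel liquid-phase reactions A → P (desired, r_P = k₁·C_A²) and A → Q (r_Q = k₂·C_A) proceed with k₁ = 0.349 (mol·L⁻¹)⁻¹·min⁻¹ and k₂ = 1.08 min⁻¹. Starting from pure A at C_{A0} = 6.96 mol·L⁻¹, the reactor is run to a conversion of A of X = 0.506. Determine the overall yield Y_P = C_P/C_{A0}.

C_A = C_{A0}(1−X) = 3.438 mol·L⁻¹.
Along a PFR/batch, dC_Q/dC_A = −r_Q/(r_P+r_Q) = −k₂/(k₂+k₁·C_A).
Integrating from C_{A0} to C_A: C_Q = (1.08/0.349)·ln[(1.08+0.349·6.96)/(1.08+0.349·3.44)] = 3.095·ln(3.509/2.280) = 1.334 mol·L⁻¹.
Then C_P = (C_{A0}−C_A) − C_Q = 3.522 − 1.334 = 2.187 mol·L⁻¹.
Y_P = C_P/C_{A0} = 2.187/6.96 = 0.314.

0.314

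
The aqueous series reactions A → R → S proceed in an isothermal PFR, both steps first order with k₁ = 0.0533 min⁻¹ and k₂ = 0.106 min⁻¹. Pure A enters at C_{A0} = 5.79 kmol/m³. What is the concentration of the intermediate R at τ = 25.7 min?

1.10 kmol/m³

Solving the coupled first-order balances gives C_R(τ) = [k₁/(k₂−k₁)]·C_{A0}·(e^(−k₁τ) − e^(−k₂τ)).
e^(−k₁τ) = e^(−0.0533×25.7) = e^(−1.370) = 0.2542; e^(−k₂τ) = e^(−2.724) = 0.06560.
C_R = 0.0533×5.79/(0.106−0.0533) × (0.2542−0.06560) = 5.856×0.1886 = 1.104 kmol/m³.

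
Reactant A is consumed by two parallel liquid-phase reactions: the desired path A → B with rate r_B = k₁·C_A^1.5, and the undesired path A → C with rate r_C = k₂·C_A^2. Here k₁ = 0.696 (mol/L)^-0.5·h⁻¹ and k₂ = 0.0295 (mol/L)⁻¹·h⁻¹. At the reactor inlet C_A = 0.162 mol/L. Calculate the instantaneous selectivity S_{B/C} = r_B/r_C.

S_{B/C} = r_B/r_C = (k₁·C_A^1.5)/(k₂·C_A^2) = (k₁/k₂)·C_A^-0.5.
= (0.696×0.1620^1.5) / (0.0295×0.1620^2) = 0.04538/7.742×10^-4 = 58.6.
The undesired path is higher order in A, so low C_A (CSTR or dilute feed) favours B.

58.6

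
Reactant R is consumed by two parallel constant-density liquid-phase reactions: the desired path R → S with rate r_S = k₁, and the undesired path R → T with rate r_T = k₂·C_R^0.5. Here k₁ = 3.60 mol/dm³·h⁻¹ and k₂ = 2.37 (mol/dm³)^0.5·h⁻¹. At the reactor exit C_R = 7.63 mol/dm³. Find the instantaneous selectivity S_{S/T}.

0.550

S_{S/T} = r_S/r_T = (k₁)/(k₂·C_R^0.5) = (k₁/k₂)·C_R^-0.5.
= (3.60) / (2.37×7.630^0.5) = 3.600/6.547 = 0.550.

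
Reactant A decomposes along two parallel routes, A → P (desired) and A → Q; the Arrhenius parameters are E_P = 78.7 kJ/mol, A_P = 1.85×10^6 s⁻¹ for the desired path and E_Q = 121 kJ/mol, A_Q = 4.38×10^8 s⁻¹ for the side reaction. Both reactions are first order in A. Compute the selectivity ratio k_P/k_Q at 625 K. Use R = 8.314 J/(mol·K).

With equal orders, S_{P/Q} = k_P/k_Q = (A_P/A_Q)·exp[(E_Q−E_P)/(RT)].
(E_Q−E_P)/(RT) = (121−78.7)×10³/(8.314×625) = 42300/5196 = 8.140.
k_P/k_Q = (1.85×10^6/4.38×10^8)·exp(8.140) = 0.004224 × 3431 = 14.5.
Since E_P < E_Q, lowering the temperature improves selectivity toward P.

14.5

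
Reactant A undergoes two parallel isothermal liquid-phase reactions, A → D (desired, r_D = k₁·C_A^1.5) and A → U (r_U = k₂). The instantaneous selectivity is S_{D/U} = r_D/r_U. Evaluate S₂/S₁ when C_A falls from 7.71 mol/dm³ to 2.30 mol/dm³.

0.163

S_{D/U} = (k₁/k₂)·C_A^1.5, so S₂/S₁ = (C_{A,2}/C_{A,1})^1.5.
= (2.30/7.71)^1.5 = (0.2983)^1.5 = 0.163.
Selectivity toward D falls as C_A falls — high-concentration operation is favoured.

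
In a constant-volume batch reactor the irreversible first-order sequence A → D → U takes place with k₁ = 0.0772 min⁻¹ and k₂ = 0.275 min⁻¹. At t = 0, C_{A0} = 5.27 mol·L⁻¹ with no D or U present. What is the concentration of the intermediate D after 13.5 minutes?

0.675 mol·L⁻¹

The intermediate concentration in a first-order A→B→C sequence is C_D = k₁C_{A0}(e^(−k₁t) − e^(−k₂t))/(k₂−k₁).
e^(−k₁t) = e^(−0.0772×13.5) = e^(−1.042) = 0.3527; e^(−k₂t) = e^(−3.713) = 0.02442.
C_D = 0.0772×5.27/(0.275−0.0772) × (0.3527−0.02442) = 2.057×0.3283 = 0.6752 mol·L⁻¹.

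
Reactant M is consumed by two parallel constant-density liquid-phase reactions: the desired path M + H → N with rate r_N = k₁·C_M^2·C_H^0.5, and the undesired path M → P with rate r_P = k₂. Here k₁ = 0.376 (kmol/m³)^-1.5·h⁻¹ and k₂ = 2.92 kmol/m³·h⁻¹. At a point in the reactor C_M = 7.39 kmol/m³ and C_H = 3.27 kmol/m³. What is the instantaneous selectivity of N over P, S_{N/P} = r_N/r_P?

12.7

S_{N/P} = r_N/r_P = (k₁·C_M^2·C_H^0.5)/(k₂) = (k₁/k₂)·C_M^2·C_H^0.5.
= (0.376×7.390^2×3.270^0.5) / (2.92) = 37.13/2.920 = 12.7.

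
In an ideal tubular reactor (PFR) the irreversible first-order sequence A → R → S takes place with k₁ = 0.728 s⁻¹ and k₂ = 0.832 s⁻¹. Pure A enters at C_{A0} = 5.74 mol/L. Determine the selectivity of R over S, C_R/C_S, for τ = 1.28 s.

1.31

For first-order series with pure A initially, C_R(τ) = k₁C_{A0}/(k₂−k₁)·(e^(−k₁τ) − e^(−k₂τ)).
e^(−k₁τ) = e^(−0.728×1.28) = e^(−0.9318) = 0.3938; e^(−k₂τ) = e^(−1.065) = 0.3447.
C_R = 0.728×5.74/(0.832−0.728) × (0.3938−0.3447) = 40.18×0.04909 = 1.972 mol/L.
C_A = C_{A0}e^(−k₁τ) = 2.261 mol/L, so C_S = C_{A0}−C_A−C_R = 1.507 mol/L; C_R/C_S = 1.31.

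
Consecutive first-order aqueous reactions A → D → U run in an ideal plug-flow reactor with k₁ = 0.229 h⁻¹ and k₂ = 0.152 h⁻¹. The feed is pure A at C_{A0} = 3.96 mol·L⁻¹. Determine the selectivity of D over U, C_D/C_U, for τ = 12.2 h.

0.433

The intermediate concentration in a first-order A→B→C sequence is C_D = k₁C_{A0}(e^(−k₁τ) − e^(−k₂τ))/(k₂−k₁).
e^(−k₁τ) = e^(−0.229×12.2) = e^(−2.794) = 0.06119; e^(−k₂τ) = e^(−1.854) = 0.1565.
C_D = 0.229×3.96/(0.152−0.229) × (0.06119−0.1565) = (-11.78)×(-0.09536) = 1.123 mol·L⁻¹.
C_A = C_{A0}e^(−k₁τ) = 0.2423 mol·L⁻¹, so C_U = C_{A0}−C_A−C_D = 2.595 mol·L⁻¹; C_D/C_U = 0.433.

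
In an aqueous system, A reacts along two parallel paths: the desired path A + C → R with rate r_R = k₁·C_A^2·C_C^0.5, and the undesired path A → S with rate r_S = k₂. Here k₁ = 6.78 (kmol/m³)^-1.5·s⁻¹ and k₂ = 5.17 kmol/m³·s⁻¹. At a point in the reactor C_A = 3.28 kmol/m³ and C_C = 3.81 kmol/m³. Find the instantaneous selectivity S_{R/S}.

S_{R/S} = r_R/r_S = (k₁·C_A^2·C_C^0.5)/(k₂) = (k₁/k₂)·C_A^2·C_C^0.5.
= (6.78×3.280^2×3.810^0.5) / (5.17) = 142.4/5.170 = 27.5.
Since the desired path is higher order in A, keeping C_A high (PFR or concentrated feed) favours R.

27.5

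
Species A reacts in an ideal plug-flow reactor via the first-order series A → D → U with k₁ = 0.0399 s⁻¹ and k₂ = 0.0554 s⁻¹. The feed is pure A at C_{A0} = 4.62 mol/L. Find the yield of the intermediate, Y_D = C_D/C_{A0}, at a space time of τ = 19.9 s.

Solving the coupled first-order balances gives C_D(τ) = [k₁/(k₂−k₁)]·C_{A0}·(e^(−k₁τ) − e^(−k₂τ)).
e^(−k₁τ) = e^(−0.0399×19.9) = e^(−0.7940) = 0.4520; e^(−k₂τ) = e^(−1.102) = 0.3321.
C_D = 0.0399×4.62/(0.0554−0.0399) × (0.4520−0.3321) = 11.89×0.1200 = 1.427 mol/L.
Y_D = C_D/C_{A0} = 1.427/4.62 = 0.309.

0.309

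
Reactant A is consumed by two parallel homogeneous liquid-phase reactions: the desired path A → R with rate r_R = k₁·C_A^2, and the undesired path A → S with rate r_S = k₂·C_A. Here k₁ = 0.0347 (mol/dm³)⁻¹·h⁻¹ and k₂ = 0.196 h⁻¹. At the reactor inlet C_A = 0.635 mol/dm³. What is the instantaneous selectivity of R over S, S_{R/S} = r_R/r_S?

S_{R/S} = r_R/r_S = (k₁·C_A^2)/(k₂·C_A) = (k₁/k₂)·C_A.
= (0.0347×0.6350^2) / (0.196×0.6350) = 0.01399/0.1245 = 0.112.

0.112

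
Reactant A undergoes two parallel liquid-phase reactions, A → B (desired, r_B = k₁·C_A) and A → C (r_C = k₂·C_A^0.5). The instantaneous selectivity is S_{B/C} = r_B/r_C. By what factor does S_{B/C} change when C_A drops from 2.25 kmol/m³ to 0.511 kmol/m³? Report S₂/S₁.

S_{B/C} = (k₁/k₂)·C_A^0.5, so S₂/S₁ = (C_{A,2}/C_{A,1})^0.5.
= (0.511/2.25)^0.5 = (0.2271)^0.5 = 0.477.
Selectivity toward B falls as C_A falls — high-concentration operation is favoured.

0.477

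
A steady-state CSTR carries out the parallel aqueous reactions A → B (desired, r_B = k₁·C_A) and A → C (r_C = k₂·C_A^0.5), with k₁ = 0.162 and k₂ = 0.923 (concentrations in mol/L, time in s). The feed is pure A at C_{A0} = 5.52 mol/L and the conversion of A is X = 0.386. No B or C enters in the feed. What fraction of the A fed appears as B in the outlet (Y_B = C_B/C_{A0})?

0.0943

Exit C_A = C_{A0}(1−X) = 5.52×0.614 = 3.389 mol/L.
Rates in a CSTR are evaluated at the outlet concentration: r_B = 0.162×3.389 = 0.5491, r_C = 0.923×3.389^0.5 = 1.699.
Fraction of consumed A going to B: r_B/(r_B+r_C) = 0.2442.
C_B = 0.2442·C_{A0}·X = 0.2442×5.52×0.386 = 0.520 mol/L; Y_B = C_B/C_{A0} = 0.0943.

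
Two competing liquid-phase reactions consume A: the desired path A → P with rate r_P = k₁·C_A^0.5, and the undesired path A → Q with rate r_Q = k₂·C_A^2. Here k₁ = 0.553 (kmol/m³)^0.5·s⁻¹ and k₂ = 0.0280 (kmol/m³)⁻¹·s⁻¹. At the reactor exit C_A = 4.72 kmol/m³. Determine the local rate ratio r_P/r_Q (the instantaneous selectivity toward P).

S_{P/Q} = r_P/r_Q = (k₁·C_A^0.5)/(k₂·C_A^2) = (k₁/k₂)·C_A^-1.5.
= (0.553×4.720^0.5) / (0.0280×4.720^2) = 1.201/0.6238 = 1.93.
The undesired path is higher order in A, so low C_A (CSTR or dilute feed) favours P.

1.93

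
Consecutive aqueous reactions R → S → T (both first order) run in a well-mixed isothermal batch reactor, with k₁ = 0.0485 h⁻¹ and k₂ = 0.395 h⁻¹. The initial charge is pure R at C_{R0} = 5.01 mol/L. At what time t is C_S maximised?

Setting dC_S/dt = 0 gives t_opt = ln(k₂/k₁)/(k₂−k₁).
= ln(0.395/0.0485)/(0.395−0.0485) = ln(8.144)/0.3465 = 2.097/0.3465 = 6.05 h.

6.05 h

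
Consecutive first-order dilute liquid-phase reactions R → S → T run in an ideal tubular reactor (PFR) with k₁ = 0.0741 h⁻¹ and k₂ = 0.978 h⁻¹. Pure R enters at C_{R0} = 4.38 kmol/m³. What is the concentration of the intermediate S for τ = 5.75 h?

The intermediate concentration in a first-order A→B→C sequence is C_S = k₁C_{R0}(e^(−k₁τ) − e^(−k₂τ))/(k₂−k₁).
e^(−k₁τ) = e^(−0.0741×5.75) = e^(−0.4261) = 0.6531; e^(−k₂τ) = e^(−5.623) = 0.003612.
C_S = 0.0741×4.38/(0.978−0.0741) × (0.6531−0.003612) = 0.3591×0.6495 = 0.2332 kmol/m³.

0.233 kmol/m³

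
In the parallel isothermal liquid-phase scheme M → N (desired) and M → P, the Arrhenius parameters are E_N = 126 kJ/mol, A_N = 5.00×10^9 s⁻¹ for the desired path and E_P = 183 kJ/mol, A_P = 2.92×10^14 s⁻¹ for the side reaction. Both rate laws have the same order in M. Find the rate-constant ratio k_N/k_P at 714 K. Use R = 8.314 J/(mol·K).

With equal orders, S_{N/P} = k_N/k_P = (A_N/A_P)·exp[(E_P−E_N)/(RT)].
(E_P−E_N)/(RT) = (183−126)×10³/(8.314×714) = 57000/5936 = 9.602.
k_N/k_P = (5.00×10^9/2.92×10^14)·exp(9.602) = 1.712×10^-5 × 14796 = 0.253.

0.253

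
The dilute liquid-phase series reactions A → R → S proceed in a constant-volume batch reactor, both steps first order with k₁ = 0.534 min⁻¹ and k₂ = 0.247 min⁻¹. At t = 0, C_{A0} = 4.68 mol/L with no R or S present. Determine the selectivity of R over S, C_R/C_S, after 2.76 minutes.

2.01

For first-order series with pure A initially, C_R(t) = k₁C_{A0}/(k₂−k₁)·(e^(−k₁t) − e^(−k₂t)).
e^(−k₁t) = e^(−0.534×2.76) = e^(−1.474) = 0.2290; e^(−k₂t) = e^(−0.6817) = 0.5057.
C_R = 0.534×4.68/(0.247−0.534) × (0.2290−0.5057) = (-8.708)×(-0.2767) = 2.409 mol/L.
C_A = C_{A0}e^(−k₁t) = 1.072 mol/L, so C_S = C_{A0}−C_A−C_R = 1.199 mol/L; C_R/C_S = 2.01.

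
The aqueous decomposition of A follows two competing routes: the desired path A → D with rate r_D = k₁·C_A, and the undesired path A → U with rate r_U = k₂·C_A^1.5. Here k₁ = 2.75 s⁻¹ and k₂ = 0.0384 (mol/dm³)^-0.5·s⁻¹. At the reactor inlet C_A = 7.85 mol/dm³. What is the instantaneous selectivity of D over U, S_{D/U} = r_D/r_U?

S_{D/U} = r_D/r_U = (k₁·C_A)/(k₂·C_A^1.5) = (k₁/k₂)·C_A^-0.5.
= (2.75×7.850) / (0.0384×7.850^1.5) = 21.59/0.8446 = 25.6.
The undesired path is higher order in A, so low C_A (CSTR or dilute feed) favours D.

25.6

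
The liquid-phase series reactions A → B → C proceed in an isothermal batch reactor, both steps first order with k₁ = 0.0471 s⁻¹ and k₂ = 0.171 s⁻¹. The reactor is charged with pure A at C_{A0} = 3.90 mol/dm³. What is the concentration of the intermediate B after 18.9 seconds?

0.550 mol/dm³

For first-order series with pure A initially, C_B(t) = k₁C_{A0}/(k₂−k₁)·(e^(−k₁t) − e^(−k₂t)).
e^(−k₁t) = e^(−0.0471×18.9) = e^(−0.8902) = 0.4106; e^(−k₂t) = e^(−3.232) = 0.03948.
C_B = 0.0471×3.90/(0.171−0.0471) × (0.4106−0.03948) = 1.483×0.3711 = 0.5502 mol/dm³.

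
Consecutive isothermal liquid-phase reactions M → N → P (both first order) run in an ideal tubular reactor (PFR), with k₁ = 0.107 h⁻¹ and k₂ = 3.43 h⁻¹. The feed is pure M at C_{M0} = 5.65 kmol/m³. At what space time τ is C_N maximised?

Setting dC_N/dτ = 0 gives τ_opt = ln(k₂/k₁)/(k₂−k₁).
= ln(3.43/0.107)/(3.43−0.107) = ln(32.06)/3.323 = 3.467/3.323 = 1.04 h.

1.04 h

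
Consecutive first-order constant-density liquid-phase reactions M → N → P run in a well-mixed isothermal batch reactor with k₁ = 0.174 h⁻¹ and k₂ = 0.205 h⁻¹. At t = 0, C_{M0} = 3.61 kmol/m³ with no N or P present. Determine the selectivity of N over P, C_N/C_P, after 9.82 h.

0.483

For first-order series with pure M initially, C_N(t) = k₁C_{M0}/(k₂−k₁)·(e^(−k₁t) − e^(−k₂t)).
e^(−k₁t) = e^(−0.174×9.82) = e^(−1.709) = 0.1811; e^(−k₂t) = e^(−2.013) = 0.1336.
C_N = 0.174×3.61/(0.205−0.174) × (0.1811−0.1336) = 20.26×0.04753 = 0.9631 kmol/m³.
C_M = C_{M0}e^(−k₁t) = 0.6538 kmol/m³, so C_P = C_{M0}−C_M−C_N = 1.993 kmol/m³; C_N/C_P = 0.483.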